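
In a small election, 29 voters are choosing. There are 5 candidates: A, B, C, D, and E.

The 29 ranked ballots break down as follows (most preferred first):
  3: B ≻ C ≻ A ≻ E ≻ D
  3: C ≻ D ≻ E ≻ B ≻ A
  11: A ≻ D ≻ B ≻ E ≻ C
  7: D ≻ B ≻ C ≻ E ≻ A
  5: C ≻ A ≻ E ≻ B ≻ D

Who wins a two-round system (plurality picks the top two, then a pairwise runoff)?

C

Round 1 first-place votes: A 11, B 3, C 8, D 7, E 0. A and C advance.
Runoff: A is ranked above C on 11 ballots, C above A on 18.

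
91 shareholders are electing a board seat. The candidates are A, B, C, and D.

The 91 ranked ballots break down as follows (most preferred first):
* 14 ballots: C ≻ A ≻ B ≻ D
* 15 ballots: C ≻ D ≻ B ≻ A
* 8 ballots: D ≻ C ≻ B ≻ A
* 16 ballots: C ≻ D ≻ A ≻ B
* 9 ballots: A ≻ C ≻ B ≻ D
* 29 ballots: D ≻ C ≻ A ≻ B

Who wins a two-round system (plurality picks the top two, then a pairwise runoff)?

C

Round 1 first-place votes: A 9, B 0, C 45, D 37. C and D advance.
Runoff: C is ranked above D on 54 ballots, D above C on 37.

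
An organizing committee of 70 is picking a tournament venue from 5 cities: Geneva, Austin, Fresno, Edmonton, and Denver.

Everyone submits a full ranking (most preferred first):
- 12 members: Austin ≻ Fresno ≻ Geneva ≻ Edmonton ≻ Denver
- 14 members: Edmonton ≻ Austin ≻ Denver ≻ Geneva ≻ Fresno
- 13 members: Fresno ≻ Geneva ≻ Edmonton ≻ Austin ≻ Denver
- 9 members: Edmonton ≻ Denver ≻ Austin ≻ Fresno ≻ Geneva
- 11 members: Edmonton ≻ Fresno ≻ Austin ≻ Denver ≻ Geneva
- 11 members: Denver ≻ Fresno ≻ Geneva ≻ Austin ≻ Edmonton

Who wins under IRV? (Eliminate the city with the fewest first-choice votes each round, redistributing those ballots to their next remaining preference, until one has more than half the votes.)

Round 1: Geneva 0, Austin 12, Fresno 13, Edmonton 34, Denver 11. Geneva eliminated.
Round 2: Austin 12, Fresno 13, Edmonton 34, Denver 11. Denver eliminated.
Round 3: Austin 12, Fresno 24, Edmonton 34. Austin eliminated.
Round 4: Fresno 36, Edmonton 34. Fresno has a majority (≥36).

Fresno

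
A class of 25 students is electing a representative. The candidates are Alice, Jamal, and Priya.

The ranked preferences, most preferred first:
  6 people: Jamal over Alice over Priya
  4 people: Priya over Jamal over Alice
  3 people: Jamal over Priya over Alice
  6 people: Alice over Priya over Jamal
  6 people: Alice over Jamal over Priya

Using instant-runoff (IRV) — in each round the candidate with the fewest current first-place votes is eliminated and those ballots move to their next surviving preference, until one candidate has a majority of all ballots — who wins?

Round 1: Alice 12, Jamal 9, Priya 4. Priya eliminated.
Round 2: Alice 12, Jamal 13. Jamal has a majority (≥13).

Jamal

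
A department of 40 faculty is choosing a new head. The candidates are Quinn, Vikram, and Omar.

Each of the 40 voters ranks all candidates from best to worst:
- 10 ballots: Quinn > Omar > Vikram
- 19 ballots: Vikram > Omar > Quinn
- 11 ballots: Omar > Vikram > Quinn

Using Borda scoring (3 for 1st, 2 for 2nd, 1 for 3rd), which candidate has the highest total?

Omar

Quinn: 10×3 + 19×1 + 11×1 = 60
Vikram: 10×1 + 19×3 + 11×2 = 89
Omar: 10×2 + 19×2 + 11×3 = 91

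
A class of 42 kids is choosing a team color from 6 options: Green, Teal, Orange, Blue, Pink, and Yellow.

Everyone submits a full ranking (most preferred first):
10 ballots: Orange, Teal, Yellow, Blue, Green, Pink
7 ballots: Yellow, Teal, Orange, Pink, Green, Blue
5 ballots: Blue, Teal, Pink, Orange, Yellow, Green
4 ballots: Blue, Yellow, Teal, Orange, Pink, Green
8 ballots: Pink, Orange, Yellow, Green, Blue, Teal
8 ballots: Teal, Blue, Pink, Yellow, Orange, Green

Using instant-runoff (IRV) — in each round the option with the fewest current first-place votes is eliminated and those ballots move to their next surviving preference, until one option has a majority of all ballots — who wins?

Teal

Round 1: Green 0, Teal 8, Orange 10, Blue 9, Pink 8, Yellow 7. Green eliminated.
Round 2: Teal 8, Orange 10, Blue 9, Pink 8, Yellow 7. Yellow eliminated.
Round 3: Teal 15, Orange 10, Blue 9, Pink 8. Pink eliminated.
Round 4: Teal 15, Orange 18, Blue 9. Blue eliminated.
Round 5: Teal 24, Orange 18. Teal has a majority (≥22).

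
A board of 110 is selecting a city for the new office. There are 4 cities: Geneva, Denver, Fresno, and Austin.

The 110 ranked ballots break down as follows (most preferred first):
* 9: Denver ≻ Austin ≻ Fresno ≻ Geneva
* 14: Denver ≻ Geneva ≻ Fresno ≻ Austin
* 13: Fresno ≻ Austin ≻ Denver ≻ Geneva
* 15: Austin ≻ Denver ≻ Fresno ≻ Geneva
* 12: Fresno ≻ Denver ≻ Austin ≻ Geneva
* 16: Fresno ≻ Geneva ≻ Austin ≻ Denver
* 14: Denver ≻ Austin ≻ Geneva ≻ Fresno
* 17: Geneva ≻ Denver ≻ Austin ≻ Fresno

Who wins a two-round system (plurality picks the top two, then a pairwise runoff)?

Round 1 first-place votes: Geneva 17, Denver 37, Fresno 41, Austin 15. Fresno and Denver advance.
Runoff: Fresno is ranked above Denver on 41 ballots, Denver above Fresno on 69.

Denver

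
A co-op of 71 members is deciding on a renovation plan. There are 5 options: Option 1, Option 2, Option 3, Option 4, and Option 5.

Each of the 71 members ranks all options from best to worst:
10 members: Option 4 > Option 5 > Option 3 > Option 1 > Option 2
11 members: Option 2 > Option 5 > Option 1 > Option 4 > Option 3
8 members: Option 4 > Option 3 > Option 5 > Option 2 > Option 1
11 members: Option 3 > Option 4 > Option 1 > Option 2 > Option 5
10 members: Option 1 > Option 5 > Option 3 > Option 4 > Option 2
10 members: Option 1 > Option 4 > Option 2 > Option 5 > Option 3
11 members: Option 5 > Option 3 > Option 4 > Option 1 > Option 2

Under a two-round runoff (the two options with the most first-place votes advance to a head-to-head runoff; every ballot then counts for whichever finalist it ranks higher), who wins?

Option 4

Round 1 first-place votes: Option 1 20, Option 2 11, Option 3 11, Option 4 18, Option 5 11. Option 1 and Option 4 advance.
Runoff: Option 1 is ranked above Option 4 on 31 ballots, Option 4 above Option 1 on 40.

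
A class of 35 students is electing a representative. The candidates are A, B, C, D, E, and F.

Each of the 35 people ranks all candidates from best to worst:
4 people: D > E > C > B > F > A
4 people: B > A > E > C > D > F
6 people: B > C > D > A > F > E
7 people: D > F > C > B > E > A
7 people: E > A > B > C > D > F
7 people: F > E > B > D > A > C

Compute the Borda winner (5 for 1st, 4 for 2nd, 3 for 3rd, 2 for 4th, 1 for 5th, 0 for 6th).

B

A: 4×0 + 4×4 + 6×2 + 7×0 + 7×4 + 7×1 = 63
B: 4×2 + 4×5 + 6×5 + 7×2 + 7×3 + 7×3 = 114
C: 4×3 + 4×2 + 6×4 + 7×3 + 7×2 + 7×0 = 79
D: 4×5 + 4×1 + 6×3 + 7×5 + 7×1 + 7×2 = 98
E: 4×4 + 4×3 + 6×0 + 7×1 + 7×5 + 7×4 = 98
F: 4×1 + 4×0 + 6×1 + 7×4 + 7×0 + 7×5 = 73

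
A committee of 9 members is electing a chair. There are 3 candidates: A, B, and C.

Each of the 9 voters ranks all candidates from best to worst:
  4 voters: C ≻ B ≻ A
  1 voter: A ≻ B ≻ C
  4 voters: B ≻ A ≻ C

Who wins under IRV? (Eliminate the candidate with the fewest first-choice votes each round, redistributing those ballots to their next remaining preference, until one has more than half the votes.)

B

Round 1: A 1, B 4, C 4. A eliminated.
Round 2: B 5, C 4. B has a majority (≥5).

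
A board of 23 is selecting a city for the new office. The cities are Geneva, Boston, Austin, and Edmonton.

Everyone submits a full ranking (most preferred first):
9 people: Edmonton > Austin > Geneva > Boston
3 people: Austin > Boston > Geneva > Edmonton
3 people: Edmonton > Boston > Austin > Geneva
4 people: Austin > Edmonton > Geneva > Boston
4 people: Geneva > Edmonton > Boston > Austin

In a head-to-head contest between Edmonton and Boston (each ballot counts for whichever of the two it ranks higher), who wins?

Edmonton

Edmonton is ranked above Boston on 20 ballots; Boston above Edmonton on 3.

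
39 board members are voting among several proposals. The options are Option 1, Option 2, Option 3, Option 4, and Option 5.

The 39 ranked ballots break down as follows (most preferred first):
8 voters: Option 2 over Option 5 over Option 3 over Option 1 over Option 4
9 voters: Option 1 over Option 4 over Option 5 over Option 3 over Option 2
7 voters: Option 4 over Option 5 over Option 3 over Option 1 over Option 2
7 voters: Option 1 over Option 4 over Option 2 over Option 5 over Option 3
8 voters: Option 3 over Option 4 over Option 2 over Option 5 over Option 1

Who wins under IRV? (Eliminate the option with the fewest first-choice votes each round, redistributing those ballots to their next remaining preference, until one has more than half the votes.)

Option 3

Round 1: Option 1 16, Option 2 8, Option 3 8, Option 4 7, Option 5 0. Option 5 eliminated.
Round 2: Option 1 16, Option 2 8, Option 3 8, Option 4 7. Option 4 eliminated.
Round 3: Option 1 16, Option 2 8, Option 3 15. Option 2 eliminated.
Round 4: Option 1 16, Option 3 23. Option 3 has a majority (≥20).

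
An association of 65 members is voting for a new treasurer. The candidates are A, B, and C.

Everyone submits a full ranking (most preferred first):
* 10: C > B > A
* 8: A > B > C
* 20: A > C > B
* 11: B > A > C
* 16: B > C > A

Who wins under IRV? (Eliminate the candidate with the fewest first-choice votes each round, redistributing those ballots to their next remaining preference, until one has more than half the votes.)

Round 1: A 28, B 27, C 10. C eliminated.
Round 2: A 28, B 37. B has a majority (≥33).

B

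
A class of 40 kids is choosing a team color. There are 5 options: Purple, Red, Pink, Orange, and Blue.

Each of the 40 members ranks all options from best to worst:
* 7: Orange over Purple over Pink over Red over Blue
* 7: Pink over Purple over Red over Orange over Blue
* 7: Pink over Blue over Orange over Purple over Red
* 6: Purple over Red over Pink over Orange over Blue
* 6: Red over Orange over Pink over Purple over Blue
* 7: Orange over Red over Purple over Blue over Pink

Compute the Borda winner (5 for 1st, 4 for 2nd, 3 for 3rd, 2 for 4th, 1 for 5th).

Orange

Purple: 7×4 + 7×4 + 7×2 + 6×5 + 6×2 + 7×3 = 133
Red: 7×2 + 7×3 + 7×1 + 6×4 + 6×5 + 7×4 = 124
Pink: 7×3 + 7×5 + 7×5 + 6×3 + 6×3 + 7×1 = 134
Orange: 7×5 + 7×2 + 7×3 + 6×2 + 6×4 + 7×5 = 141
Blue: 7×1 + 7×1 + 7×4 + 6×1 + 6×1 + 7×2 = 68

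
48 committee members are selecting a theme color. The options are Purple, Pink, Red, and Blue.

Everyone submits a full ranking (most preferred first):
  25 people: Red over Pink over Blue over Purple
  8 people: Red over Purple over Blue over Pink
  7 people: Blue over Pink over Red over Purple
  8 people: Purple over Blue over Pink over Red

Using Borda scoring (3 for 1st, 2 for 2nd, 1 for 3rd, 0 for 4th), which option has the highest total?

Red

Purple: 25×0 + 8×2 + 7×0 + 8×3 = 40
Pink: 25×2 + 8×0 + 7×2 + 8×1 = 72
Red: 25×3 + 8×3 + 7×1 + 8×0 = 106
Blue: 25×1 + 8×1 + 7×3 + 8×2 = 70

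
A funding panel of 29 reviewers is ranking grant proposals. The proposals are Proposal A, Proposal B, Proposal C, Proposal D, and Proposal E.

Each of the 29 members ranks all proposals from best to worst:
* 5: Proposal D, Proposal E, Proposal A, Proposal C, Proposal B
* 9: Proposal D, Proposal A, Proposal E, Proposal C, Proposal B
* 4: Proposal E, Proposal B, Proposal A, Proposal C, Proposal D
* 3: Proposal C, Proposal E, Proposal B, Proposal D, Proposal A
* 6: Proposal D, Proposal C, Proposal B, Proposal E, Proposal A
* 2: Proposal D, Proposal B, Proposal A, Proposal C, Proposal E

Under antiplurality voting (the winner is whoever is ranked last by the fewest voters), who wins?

Proposal C

Last-place votes: Proposal A 9, Proposal B 14, Proposal C 0, Proposal D 4, Proposal E 2.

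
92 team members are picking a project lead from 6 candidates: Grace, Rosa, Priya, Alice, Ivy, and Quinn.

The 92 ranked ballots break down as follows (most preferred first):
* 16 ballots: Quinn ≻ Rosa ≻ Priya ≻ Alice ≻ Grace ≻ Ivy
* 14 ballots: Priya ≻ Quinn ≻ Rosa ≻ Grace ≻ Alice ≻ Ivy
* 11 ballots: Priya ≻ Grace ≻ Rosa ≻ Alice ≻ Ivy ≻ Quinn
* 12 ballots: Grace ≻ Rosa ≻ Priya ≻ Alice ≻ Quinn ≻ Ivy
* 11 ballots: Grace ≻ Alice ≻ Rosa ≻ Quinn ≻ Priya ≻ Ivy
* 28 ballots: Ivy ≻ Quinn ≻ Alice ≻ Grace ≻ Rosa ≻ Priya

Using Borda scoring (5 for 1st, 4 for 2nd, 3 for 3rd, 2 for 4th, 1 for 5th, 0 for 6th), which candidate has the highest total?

Quinn

Grace: 16×1 + 14×2 + 11×4 + 12×5 + 11×5 + 28×2 = 259
Rosa: 16×4 + 14×3 + 11×3 + 12×4 + 11×3 + 28×1 = 248
Priya: 16×3 + 14×5 + 11×5 + 12×3 + 11×1 + 28×0 = 220
Alice: 16×2 + 14×1 + 11×2 + 12×2 + 11×4 + 28×3 = 220
Ivy: 16×0 + 14×0 + 11×1 + 12×0 + 11×0 + 28×5 = 151
Quinn: 16×5 + 14×4 + 11×0 + 12×1 + 11×2 + 28×4 = 282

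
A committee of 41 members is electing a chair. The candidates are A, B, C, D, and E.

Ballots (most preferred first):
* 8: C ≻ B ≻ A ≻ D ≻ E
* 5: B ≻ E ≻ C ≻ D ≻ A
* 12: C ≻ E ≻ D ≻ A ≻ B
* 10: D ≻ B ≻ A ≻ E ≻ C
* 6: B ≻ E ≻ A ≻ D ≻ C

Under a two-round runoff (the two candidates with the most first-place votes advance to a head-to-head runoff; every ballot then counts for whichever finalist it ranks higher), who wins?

Round 1 first-place votes: A 0, B 11, C 20, D 10, E 0. C and B advance.
Runoff: C is ranked above B on 20 ballots, B above C on 21.

B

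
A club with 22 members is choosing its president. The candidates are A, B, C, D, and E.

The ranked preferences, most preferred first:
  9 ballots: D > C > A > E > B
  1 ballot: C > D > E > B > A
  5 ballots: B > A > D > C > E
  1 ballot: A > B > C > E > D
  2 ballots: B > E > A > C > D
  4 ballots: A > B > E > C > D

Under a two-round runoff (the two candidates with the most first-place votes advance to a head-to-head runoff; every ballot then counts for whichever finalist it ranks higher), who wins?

B

Round 1 first-place votes: A 5, B 7, C 1, D 9, E 0. D and B advance.
Runoff: D is ranked above B on 10 ballots, B above D on 12.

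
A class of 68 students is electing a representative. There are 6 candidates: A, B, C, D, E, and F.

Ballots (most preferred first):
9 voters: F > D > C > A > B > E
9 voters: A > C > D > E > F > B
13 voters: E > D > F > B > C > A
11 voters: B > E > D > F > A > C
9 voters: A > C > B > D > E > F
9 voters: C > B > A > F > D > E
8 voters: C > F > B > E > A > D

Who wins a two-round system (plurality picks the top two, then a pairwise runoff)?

C

Round 1 first-place votes: A 18, B 11, C 17, D 0, E 13, F 9. A and C advance.
Runoff: A is ranked above C on 29 ballots, C above A on 39.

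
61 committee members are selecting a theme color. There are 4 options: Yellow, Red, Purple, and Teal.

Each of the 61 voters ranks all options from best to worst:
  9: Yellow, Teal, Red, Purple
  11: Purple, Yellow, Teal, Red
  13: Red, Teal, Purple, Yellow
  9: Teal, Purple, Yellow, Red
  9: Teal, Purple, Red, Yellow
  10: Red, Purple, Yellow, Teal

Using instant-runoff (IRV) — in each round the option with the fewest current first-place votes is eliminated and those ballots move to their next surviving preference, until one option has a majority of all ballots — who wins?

Round 1: Yellow 9, Red 23, Purple 11, Teal 18. Yellow eliminated.
Round 2: Red 23, Purple 11, Teal 27. Purple eliminated.
Round 3: Red 23, Teal 38. Teal has a majority (≥31).

Teal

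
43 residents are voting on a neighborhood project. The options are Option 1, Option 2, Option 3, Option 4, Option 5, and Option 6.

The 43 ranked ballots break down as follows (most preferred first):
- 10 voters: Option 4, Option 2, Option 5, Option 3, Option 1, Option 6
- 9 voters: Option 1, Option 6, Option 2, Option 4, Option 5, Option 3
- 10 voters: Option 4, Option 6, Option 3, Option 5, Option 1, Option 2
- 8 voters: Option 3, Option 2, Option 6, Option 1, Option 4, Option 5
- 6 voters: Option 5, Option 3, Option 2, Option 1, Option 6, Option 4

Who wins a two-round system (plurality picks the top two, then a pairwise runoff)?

Option 1

Round 1 first-place votes: Option 1 9, Option 2 0, Option 3 8, Option 4 20, Option 5 6, Option 6 0. Option 4 and Option 1 advance.
Runoff: Option 4 is ranked above Option 1 on 20 ballots, Option 1 above Option 4 on 23.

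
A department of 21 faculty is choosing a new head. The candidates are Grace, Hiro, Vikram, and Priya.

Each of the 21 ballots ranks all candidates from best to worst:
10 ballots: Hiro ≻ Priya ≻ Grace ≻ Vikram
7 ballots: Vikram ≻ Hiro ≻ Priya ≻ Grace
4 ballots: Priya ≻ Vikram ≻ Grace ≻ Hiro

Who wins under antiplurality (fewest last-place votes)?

Last-place votes: Grace 7, Hiro 4, Vikram 10, Priya 0.

Priya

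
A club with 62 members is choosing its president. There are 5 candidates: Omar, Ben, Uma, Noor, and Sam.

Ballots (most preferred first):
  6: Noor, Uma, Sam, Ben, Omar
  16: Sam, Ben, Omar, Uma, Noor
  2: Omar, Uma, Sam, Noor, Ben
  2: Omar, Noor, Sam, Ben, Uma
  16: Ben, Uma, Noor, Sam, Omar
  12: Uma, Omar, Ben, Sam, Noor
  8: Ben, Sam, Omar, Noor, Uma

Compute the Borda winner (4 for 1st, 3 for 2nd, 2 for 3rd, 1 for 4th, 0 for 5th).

Omar: 6×0 + 16×2 + 2×4 + 2×4 + 16×0 + 12×3 + 8×2 = 100
Ben: 6×1 + 16×3 + 2×0 + 2×1 + 16×4 + 12×2 + 8×4 = 176
Uma: 6×3 + 16×1 + 2×3 + 2×0 + 16×3 + 12×4 + 8×0 = 136
Noor: 6×4 + 16×0 + 2×1 + 2×3 + 16×2 + 12×0 + 8×1 = 72
Sam: 6×2 + 16×4 + 2×2 + 2×2 + 16×1 + 12×1 + 8×3 = 136

Ben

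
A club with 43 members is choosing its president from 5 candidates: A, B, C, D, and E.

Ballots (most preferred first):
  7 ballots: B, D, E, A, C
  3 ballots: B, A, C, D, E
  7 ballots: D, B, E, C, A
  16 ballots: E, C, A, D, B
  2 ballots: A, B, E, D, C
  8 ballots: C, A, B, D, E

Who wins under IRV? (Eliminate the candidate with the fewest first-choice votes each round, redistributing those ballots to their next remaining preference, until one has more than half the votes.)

Round 1: A 2, B 10, C 8, D 7, E 16. A eliminated.
Round 2: B 12, C 8, D 7, E 16. D eliminated.
Round 3: B 19, C 8, E 16. C eliminated.
Round 4: B 27, E 16. B has a majority (≥22).

B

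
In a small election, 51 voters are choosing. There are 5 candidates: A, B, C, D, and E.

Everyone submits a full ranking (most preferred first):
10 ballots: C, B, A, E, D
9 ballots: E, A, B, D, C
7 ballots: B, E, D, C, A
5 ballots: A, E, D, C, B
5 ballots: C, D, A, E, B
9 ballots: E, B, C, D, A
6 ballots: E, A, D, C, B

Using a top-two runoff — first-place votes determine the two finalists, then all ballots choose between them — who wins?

E

Round 1 first-place votes: A 5, B 7, C 15, D 0, E 24. E and C advance.
Runoff: E is ranked above C on 36 ballots, C above E on 15.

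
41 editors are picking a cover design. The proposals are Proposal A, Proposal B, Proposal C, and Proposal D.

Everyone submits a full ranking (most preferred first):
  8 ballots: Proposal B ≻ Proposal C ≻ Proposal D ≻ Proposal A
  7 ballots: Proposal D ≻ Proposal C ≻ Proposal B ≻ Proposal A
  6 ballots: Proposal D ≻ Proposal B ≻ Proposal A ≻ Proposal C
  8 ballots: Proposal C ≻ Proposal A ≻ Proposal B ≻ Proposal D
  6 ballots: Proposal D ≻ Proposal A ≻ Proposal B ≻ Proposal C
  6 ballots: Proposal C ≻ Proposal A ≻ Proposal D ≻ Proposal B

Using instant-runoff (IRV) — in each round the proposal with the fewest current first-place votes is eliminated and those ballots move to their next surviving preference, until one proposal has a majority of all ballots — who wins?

Proposal C

Round 1: Proposal A 0, Proposal B 8, Proposal C 14, Proposal D 19. Proposal A eliminated.
Round 2: Proposal B 8, Proposal C 14, Proposal D 19. Proposal B eliminated.
Round 3: Proposal C 22, Proposal D 19. Proposal C has a majority (≥21).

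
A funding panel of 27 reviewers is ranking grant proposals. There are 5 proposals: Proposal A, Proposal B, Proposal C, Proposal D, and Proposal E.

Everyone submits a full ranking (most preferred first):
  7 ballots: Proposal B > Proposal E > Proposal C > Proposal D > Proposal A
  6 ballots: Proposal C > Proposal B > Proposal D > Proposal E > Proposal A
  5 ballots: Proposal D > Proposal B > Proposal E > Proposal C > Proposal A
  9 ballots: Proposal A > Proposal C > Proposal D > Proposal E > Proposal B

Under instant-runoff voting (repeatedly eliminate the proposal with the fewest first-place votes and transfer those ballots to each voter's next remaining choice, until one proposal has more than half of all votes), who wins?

Proposal B

Round 1: Proposal A 9, Proposal B 7, Proposal C 6, Proposal D 5, Proposal E 0. Proposal E eliminated.
Round 2: Proposal A 9, Proposal B 7, Proposal C 6, Proposal D 5. Proposal D eliminated.
Round 3: Proposal A 9, Proposal B 12, Proposal C 6. Proposal C eliminated.
Round 4: Proposal A 9, Proposal B 18. Proposal B has a majority (≥14).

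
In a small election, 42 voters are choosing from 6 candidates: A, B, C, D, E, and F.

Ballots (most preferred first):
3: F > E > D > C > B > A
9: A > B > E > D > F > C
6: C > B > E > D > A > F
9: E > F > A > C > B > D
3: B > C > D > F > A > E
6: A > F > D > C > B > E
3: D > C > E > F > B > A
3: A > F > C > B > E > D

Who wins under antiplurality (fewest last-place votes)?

Last-place votes: A 6, B 0, C 9, D 12, E 9, F 6.

B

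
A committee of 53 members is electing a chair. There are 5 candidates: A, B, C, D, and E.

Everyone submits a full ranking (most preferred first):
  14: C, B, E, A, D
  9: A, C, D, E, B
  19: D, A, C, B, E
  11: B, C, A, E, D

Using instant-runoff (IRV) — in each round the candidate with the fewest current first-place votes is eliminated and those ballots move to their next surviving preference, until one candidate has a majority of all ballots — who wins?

Round 1: A 9, B 11, C 14, D 19, E 0. E eliminated.
Round 2: A 9, B 11, C 14, D 19. A eliminated.
Round 3: B 11, C 23, D 19. B eliminated.
Round 4: C 34, D 19. C has a majority (≥27).

C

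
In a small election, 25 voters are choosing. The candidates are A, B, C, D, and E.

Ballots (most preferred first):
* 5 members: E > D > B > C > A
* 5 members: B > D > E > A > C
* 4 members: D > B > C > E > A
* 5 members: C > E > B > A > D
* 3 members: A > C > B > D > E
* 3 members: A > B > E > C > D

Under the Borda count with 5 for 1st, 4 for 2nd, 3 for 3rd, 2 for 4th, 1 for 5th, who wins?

B

A: 5×1 + 5×2 + 4×1 + 5×2 + 3×5 + 3×5 = 59
B: 5×3 + 5×5 + 4×4 + 5×3 + 3×3 + 3×4 = 92
C: 5×2 + 5×1 + 4×3 + 5×5 + 3×4 + 3×2 = 70
D: 5×4 + 5×4 + 4×5 + 5×1 + 3×2 + 3×1 = 74
E: 5×5 + 5×3 + 4×2 + 5×4 + 3×1 + 3×3 = 80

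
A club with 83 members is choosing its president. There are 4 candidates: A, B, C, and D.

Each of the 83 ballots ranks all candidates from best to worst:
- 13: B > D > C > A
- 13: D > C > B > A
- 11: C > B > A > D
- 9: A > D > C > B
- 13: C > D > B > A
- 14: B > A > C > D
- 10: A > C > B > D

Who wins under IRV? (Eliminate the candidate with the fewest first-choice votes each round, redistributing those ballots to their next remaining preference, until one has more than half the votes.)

Round 1: A 19, B 27, C 24, D 13. D eliminated.
Round 2: A 19, B 27, C 37. A eliminated.
Round 3: B 27, C 56. C has a majority (≥42).

C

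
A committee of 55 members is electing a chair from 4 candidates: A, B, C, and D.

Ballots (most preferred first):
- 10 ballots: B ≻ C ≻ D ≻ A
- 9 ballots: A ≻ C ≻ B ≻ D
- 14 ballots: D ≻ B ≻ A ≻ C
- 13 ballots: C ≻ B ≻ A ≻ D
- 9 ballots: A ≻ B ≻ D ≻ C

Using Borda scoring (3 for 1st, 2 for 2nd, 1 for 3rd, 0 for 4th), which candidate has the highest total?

B

A: 10×0 + 9×3 + 14×1 + 13×1 + 9×3 = 81
B: 10×3 + 9×1 + 14×2 + 13×2 + 9×2 = 111
C: 10×2 + 9×2 + 14×0 + 13×3 + 9×0 = 77
D: 10×1 + 9×0 + 14×3 + 13×0 + 9×1 = 61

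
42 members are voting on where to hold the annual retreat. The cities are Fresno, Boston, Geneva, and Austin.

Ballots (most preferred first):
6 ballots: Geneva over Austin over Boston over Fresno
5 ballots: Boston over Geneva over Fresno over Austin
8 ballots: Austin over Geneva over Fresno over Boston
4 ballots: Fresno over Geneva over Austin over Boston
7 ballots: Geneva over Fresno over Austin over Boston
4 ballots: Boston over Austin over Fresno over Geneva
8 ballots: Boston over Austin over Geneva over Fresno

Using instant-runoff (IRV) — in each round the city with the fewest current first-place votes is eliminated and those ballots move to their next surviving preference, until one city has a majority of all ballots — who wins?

Round 1: Fresno 4, Boston 17, Geneva 13, Austin 8. Fresno eliminated.
Round 2: Boston 17, Geneva 17, Austin 8. Austin eliminated.
Round 3: Boston 17, Geneva 25. Geneva has a majority (≥22).

Geneva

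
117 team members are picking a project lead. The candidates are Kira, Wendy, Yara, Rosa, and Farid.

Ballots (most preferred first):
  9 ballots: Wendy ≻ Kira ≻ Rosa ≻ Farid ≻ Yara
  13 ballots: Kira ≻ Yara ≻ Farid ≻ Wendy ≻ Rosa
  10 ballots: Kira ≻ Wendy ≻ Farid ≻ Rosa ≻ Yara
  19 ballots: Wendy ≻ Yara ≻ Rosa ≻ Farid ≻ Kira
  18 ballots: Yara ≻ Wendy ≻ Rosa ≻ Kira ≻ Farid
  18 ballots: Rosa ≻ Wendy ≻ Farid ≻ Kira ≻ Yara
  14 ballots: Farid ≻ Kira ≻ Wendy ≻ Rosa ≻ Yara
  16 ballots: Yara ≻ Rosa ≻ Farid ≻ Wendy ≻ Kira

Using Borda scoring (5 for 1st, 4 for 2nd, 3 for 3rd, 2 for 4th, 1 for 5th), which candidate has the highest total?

Kira: 9×4 + 13×5 + 10×5 + 19×1 + 18×2 + 18×2 + 14×4 + 16×1 = 314
Wendy: 9×5 + 13×2 + 10×4 + 19×5 + 18×4 + 18×4 + 14×3 + 16×2 = 424
Yara: 9×1 + 13×4 + 10×1 + 19×4 + 18×5 + 18×1 + 14×1 + 16×5 = 349
Rosa: 9×3 + 13×1 + 10×2 + 19×3 + 18×3 + 18×5 + 14×2 + 16×4 = 353
Farid: 9×2 + 13×3 + 10×3 + 19×2 + 18×1 + 18×3 + 14×5 + 16×3 = 315

Wendy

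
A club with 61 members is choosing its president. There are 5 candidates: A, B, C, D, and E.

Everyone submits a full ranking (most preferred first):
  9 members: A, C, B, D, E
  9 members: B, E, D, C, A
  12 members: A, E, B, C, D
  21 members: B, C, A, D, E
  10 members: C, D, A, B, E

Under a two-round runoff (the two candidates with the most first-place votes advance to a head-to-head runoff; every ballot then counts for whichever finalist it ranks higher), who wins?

Round 1 first-place votes: A 21, B 30, C 10, D 0, E 0. B and A advance.
Runoff: B is ranked above A on 30 ballots, A above B on 31.

A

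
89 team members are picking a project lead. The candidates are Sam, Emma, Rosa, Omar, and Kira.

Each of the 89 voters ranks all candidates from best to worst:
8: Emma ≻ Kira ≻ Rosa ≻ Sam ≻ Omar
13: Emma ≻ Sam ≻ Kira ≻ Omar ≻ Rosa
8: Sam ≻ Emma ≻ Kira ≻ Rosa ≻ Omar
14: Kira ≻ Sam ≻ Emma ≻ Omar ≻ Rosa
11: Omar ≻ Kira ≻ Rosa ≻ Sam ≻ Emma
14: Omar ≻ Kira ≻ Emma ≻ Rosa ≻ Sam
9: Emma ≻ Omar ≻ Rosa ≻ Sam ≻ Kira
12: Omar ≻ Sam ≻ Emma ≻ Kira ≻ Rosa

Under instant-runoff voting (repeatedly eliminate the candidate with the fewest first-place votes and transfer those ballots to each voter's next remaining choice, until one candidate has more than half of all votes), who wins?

Emma

Round 1: Sam 8, Emma 30, Rosa 0, Omar 37, Kira 14. Rosa eliminated.
Round 2: Sam 8, Emma 30, Omar 37, Kira 14. Sam eliminated.
Round 3: Emma 38, Omar 37, Kira 14. Kira eliminated.
Round 4: Emma 52, Omar 37. Emma has a majority (≥45).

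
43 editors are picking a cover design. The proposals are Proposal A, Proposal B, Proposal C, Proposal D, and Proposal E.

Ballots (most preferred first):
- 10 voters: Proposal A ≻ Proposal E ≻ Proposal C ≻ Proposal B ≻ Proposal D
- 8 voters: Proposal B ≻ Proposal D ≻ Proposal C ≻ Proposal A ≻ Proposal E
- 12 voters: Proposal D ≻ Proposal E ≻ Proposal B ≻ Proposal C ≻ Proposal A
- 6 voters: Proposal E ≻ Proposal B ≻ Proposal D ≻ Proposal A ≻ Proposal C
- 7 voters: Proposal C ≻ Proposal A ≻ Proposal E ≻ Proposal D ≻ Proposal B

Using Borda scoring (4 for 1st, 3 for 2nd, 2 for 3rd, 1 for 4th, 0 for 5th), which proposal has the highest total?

Proposal E

Proposal A: 10×4 + 8×1 + 12×0 + 6×1 + 7×3 = 75
Proposal B: 10×1 + 8×4 + 12×2 + 6×3 + 7×0 = 84
Proposal C: 10×2 + 8×2 + 12×1 + 6×0 + 7×4 = 76
Proposal D: 10×0 + 8×3 + 12×4 + 6×2 + 7×1 = 91
Proposal E: 10×3 + 8×0 + 12×3 + 6×4 + 7×2 = 104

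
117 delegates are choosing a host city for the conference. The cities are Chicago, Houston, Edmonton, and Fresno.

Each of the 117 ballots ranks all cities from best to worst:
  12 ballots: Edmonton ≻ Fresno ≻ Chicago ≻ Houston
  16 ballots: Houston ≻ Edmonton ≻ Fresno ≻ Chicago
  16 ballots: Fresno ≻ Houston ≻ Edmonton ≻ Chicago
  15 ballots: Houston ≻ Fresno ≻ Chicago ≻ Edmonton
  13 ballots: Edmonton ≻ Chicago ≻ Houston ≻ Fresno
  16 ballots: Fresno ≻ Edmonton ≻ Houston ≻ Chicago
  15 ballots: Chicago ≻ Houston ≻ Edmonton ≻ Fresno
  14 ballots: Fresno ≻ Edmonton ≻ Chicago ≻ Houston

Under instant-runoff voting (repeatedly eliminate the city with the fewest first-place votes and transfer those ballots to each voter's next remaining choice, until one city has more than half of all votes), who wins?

Houston

Round 1: Chicago 15, Houston 31, Edmonton 25, Fresno 46. Chicago eliminated.
Round 2: Houston 46, Edmonton 25, Fresno 46. Edmonton eliminated.
Round 3: Houston 59, Fresno 58. Houston has a majority (≥59).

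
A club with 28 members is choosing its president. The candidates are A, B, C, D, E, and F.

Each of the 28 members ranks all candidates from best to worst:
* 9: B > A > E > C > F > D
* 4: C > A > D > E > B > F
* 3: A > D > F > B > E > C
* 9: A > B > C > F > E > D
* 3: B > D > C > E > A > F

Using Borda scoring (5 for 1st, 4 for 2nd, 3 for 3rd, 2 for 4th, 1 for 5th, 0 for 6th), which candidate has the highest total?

A: 9×4 + 4×4 + 3×5 + 9×5 + 3×1 = 115
B: 9×5 + 4×1 + 3×2 + 9×4 + 3×5 = 106
C: 9×2 + 4×5 + 3×0 + 9×3 + 3×3 = 74
D: 9×0 + 4×3 + 3×4 + 9×0 + 3×4 = 36
E: 9×3 + 4×2 + 3×1 + 9×1 + 3×2 = 53
F: 9×1 + 4×0 + 3×3 + 9×2 + 3×0 = 36

A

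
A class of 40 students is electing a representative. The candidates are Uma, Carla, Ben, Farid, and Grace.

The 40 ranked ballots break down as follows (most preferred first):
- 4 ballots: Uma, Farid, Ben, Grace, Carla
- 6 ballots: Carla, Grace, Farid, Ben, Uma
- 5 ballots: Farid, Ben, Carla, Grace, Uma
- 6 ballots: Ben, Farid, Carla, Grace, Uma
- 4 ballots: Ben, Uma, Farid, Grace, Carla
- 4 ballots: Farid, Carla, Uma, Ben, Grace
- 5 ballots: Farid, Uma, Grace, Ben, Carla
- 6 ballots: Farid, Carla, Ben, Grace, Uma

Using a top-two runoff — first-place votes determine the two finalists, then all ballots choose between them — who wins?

Round 1 first-place votes: Uma 4, Carla 6, Ben 10, Farid 20, Grace 0. Farid and Ben advance.
Runoff: Farid is ranked above Ben on 30 ballots, Ben above Farid on 10.

Farid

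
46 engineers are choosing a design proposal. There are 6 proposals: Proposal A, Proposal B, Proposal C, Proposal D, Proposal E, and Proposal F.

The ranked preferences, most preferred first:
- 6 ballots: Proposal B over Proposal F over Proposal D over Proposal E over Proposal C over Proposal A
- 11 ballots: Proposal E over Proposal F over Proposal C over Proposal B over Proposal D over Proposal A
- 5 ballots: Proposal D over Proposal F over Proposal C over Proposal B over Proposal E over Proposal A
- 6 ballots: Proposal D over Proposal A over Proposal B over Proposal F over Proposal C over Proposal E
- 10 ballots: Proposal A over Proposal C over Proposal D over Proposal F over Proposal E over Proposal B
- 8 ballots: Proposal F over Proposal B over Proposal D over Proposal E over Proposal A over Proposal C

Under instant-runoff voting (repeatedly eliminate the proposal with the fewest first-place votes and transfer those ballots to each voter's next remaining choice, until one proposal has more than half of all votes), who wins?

Round 1: Proposal A 10, Proposal B 6, Proposal C 0, Proposal D 11, Proposal E 11, Proposal F 8. Proposal C eliminated.
Round 2: Proposal A 10, Proposal B 6, Proposal D 11, Proposal E 11, Proposal F 8. Proposal B eliminated.
Round 3: Proposal A 10, Proposal D 11, Proposal E 11, Proposal F 14. Proposal A eliminated.
Round 4: Proposal D 21, Proposal E 11, Proposal F 14. Proposal E eliminated.
Round 5: Proposal D 21, Proposal F 25. Proposal F has a majority (≥24).

Proposal F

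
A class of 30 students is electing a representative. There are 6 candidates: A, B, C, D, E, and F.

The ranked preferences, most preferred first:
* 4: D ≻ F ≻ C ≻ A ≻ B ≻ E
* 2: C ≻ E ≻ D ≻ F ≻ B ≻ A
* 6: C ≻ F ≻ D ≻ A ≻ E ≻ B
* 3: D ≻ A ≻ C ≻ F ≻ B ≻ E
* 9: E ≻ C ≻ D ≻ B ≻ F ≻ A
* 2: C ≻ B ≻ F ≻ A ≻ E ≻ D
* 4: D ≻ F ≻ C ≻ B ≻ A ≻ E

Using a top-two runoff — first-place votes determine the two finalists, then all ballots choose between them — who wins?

C

Round 1 first-place votes: A 0, B 0, C 10, D 11, E 9, F 0. D and C advance.
Runoff: D is ranked above C on 11 ballots, C above D on 19.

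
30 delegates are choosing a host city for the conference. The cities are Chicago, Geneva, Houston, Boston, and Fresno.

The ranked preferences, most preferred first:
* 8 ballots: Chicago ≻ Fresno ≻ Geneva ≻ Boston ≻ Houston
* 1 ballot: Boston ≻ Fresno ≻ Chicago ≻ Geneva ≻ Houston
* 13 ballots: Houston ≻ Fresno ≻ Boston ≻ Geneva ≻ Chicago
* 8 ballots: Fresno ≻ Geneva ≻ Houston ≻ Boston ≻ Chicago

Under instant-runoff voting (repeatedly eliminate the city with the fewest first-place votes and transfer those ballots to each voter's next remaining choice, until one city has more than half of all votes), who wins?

Round 1: Chicago 8, Geneva 0, Houston 13, Boston 1, Fresno 8. Geneva eliminated.
Round 2: Chicago 8, Houston 13, Boston 1, Fresno 8. Boston eliminated.
Round 3: Chicago 8, Houston 13, Fresno 9. Chicago eliminated.
Round 4: Houston 13, Fresno 17. Fresno has a majority (≥16).

Fresno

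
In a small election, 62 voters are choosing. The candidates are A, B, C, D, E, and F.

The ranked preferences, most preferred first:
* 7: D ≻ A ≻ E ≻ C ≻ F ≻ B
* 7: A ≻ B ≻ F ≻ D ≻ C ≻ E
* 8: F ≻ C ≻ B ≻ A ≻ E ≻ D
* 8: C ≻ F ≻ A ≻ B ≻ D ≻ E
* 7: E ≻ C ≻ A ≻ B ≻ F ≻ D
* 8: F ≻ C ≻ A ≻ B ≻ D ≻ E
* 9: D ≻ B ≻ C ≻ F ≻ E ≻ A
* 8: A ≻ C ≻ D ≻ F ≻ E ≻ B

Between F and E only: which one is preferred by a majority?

F is ranked above E on 48 ballots; E above F on 14.

F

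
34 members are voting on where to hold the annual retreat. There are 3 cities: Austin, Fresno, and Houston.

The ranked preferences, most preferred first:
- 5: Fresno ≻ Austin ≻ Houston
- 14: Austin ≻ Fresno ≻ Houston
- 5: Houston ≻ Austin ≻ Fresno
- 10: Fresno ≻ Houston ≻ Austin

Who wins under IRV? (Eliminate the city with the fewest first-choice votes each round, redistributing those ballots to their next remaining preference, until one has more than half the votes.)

Round 1: Austin 14, Fresno 15, Houston 5. Houston eliminated.
Round 2: Austin 19, Fresno 15. Austin has a majority (≥18).

Austin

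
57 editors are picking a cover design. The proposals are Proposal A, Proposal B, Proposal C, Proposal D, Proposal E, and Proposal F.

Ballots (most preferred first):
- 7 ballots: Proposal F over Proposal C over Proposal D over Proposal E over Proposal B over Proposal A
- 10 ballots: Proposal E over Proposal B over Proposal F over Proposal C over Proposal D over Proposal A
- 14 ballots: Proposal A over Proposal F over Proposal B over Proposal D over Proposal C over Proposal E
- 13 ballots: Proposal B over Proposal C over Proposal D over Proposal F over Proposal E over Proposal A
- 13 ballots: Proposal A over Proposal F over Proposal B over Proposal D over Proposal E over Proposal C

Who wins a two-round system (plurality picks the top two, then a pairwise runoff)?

Proposal B

Round 1 first-place votes: Proposal A 27, Proposal B 13, Proposal C 0, Proposal D 0, Proposal E 10, Proposal F 7. Proposal A and Proposal B advance.
Runoff: Proposal A is ranked above Proposal B on 27 ballots, Proposal B above Proposal A on 30.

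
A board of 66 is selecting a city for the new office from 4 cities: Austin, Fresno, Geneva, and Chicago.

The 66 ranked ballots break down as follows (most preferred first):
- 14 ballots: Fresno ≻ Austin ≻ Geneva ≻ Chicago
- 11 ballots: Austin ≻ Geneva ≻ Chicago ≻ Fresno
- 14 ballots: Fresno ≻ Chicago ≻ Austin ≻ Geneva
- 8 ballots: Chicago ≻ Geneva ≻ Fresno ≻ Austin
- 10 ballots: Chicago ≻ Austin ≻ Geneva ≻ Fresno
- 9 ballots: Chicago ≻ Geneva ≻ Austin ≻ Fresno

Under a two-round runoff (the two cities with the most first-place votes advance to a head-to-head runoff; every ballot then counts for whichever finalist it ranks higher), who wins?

Round 1 first-place votes: Austin 11, Fresno 28, Geneva 0, Chicago 27. Fresno and Chicago advance.
Runoff: Fresno is ranked above Chicago on 28 ballots, Chicago above Fresno on 38.

Chicago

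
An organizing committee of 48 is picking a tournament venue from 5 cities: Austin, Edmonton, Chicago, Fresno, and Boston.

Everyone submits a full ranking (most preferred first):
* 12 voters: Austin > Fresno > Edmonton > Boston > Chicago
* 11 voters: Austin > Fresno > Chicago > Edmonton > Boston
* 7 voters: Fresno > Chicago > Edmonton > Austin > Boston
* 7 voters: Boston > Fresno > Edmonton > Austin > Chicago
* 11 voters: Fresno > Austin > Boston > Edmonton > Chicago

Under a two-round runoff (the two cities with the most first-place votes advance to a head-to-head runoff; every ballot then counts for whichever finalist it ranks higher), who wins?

Fresno

Round 1 first-place votes: Austin 23, Edmonton 0, Chicago 0, Fresno 18, Boston 7. Austin and Fresno advance.
Runoff: Austin is ranked above Fresno on 23 ballots, Fresno above Austin on 25.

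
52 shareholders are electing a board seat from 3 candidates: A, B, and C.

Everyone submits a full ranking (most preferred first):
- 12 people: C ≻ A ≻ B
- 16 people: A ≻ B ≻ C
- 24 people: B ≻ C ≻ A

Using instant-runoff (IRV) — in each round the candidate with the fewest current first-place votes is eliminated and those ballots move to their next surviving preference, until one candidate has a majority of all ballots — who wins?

A

Round 1: A 16, B 24, C 12. C eliminated.
Round 2: A 28, B 24. A has a majority (≥27).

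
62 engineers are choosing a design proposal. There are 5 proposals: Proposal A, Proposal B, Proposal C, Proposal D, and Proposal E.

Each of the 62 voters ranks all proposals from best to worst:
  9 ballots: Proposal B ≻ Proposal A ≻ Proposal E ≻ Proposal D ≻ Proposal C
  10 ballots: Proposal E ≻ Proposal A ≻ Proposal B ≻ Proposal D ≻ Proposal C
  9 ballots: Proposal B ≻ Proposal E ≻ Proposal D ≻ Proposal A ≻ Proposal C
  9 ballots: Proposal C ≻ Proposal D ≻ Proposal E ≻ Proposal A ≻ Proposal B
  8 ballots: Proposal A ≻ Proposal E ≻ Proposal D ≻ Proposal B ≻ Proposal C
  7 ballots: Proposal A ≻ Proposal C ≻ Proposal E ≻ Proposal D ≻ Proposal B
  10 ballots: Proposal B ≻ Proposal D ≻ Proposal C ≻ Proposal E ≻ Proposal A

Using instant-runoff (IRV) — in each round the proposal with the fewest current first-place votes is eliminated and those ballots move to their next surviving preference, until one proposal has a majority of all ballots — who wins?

Proposal E

Round 1: Proposal A 15, Proposal B 28, Proposal C 9, Proposal D 0, Proposal E 10. Proposal D eliminated.
Round 2: Proposal A 15, Proposal B 28, Proposal C 9, Proposal E 10. Proposal C eliminated.
Round 3: Proposal A 15, Proposal B 28, Proposal E 19. Proposal A eliminated.
Round 4: Proposal B 28, Proposal E 34. Proposal E has a majority (≥32).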